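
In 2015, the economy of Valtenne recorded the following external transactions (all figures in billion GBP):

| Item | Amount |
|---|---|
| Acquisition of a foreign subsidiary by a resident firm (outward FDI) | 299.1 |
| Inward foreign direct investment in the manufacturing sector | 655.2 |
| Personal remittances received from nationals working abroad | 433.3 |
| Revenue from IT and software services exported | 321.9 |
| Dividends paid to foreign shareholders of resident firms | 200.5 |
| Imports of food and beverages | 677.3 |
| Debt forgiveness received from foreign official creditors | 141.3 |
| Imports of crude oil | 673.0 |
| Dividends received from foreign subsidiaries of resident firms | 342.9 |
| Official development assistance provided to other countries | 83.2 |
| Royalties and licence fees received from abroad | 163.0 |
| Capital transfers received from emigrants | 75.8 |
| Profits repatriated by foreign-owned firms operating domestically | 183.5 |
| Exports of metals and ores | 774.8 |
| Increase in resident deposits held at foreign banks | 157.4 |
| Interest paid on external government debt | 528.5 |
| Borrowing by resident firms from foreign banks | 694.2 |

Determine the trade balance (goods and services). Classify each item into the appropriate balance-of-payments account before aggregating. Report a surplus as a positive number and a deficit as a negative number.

Goods: -673.0 - 677.3 + 774.8 = -575.5
Services: 163.0 + 321.9 = 484.9
Trade balance = -575.5 + 484.9 = -90.6
(Excluded from the trade balance — financial account: acquisition of a foreign subsidiary by a resident firm (outward FDI) 299.1, inward foreign direct investment in the manufacturing sector 655.2, increase in resident deposits held at foreign banks 157.4, borrowing by resident firms from foreign banks 694.2; secondary income: personal remittances received from nationals working abroad 433.3, official development assistance provided to other countries 83.2; primary income: dividends paid to foreign shareholders of resident firms 200.5, dividends received from foreign subsidiaries of resident firms 342.9, profits repatriated by foreign-owned firms operating domestically 183.5, interest paid on external government debt 528.5; capital account: debt forgiveness received from foreign official creditors 141.3, capital transfers received from emigrants 75.8.)

-90.6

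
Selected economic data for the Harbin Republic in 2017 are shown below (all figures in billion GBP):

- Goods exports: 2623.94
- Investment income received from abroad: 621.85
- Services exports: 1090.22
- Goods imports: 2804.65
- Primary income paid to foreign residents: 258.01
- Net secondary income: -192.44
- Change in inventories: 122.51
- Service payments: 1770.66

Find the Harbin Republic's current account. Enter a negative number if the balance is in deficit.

-689.75

Goods balance = 2623.94 - 2804.65 = -180.71
Services balance = 1090.22 - 1770.66 = -680.44
Trade balance (goods + services) = -180.71 + (-680.44) = -861.15
Net primary income = 621.85 - 258.01 = 363.84
Net secondary income = -192.44
Current account = -861.15 + 363.84 + (-192.44) = -689.75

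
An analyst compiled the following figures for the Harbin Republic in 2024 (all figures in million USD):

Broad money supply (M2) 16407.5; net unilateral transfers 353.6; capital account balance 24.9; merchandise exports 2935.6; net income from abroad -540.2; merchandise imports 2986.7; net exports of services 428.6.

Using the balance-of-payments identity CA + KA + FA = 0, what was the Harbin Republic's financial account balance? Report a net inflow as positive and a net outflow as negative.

Goods balance = 2935.6 - 2986.7 = -51.1
Services balance = 428.6
Trade balance (goods + services) = -51.1 + 428.6 = 377.5
Net primary income = -540.2
Net secondary income = 353.6
Current account = 377.5 + (-540.2) + 353.6 = 190.9
Financial account = -(190.9 + 24.9) = -215.8

-215.8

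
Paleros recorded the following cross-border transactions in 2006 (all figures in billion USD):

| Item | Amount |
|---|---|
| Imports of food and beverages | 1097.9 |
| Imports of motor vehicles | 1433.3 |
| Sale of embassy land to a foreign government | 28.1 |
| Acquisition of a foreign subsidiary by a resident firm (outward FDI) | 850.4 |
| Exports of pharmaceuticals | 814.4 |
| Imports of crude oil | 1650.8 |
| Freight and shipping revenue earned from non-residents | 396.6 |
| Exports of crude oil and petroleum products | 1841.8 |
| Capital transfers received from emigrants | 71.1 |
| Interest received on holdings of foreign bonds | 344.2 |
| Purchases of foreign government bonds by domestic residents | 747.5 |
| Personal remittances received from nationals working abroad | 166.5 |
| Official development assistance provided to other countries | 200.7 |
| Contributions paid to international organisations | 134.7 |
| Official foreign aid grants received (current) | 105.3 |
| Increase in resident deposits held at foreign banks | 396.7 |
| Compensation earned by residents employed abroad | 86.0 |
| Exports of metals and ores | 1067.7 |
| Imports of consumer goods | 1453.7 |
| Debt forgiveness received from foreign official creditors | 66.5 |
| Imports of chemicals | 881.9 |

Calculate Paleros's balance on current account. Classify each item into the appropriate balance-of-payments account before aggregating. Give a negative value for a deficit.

Goods: -1097.9 - 1650.8 - 1433.3 - 1453.7 - 881.9 + 1841.8 + 814.4 + 1067.7 = -2793.7
Services: 396.6
Primary income: 344.2 + 86.0 = 430.2
Secondary income: -200.7 + 166.5 - 134.7 + 105.3 = -63.6
Current account = (-2793.7) + 396.6 + 430.2 + (-63.6) = -2030.5
(Excluded from the current account — capital account: sale of embassy land to a foreign government 28.1, capital transfers received from emigrants 71.1, debt forgiveness received from foreign official creditors 66.5; financial account: acquisition of a foreign subsidiary by a resident firm (outward FDI) 850.4, purchases of foreign government bonds by domestic residents 747.5, increase in resident deposits held at foreign banks 396.7.)

-2030.5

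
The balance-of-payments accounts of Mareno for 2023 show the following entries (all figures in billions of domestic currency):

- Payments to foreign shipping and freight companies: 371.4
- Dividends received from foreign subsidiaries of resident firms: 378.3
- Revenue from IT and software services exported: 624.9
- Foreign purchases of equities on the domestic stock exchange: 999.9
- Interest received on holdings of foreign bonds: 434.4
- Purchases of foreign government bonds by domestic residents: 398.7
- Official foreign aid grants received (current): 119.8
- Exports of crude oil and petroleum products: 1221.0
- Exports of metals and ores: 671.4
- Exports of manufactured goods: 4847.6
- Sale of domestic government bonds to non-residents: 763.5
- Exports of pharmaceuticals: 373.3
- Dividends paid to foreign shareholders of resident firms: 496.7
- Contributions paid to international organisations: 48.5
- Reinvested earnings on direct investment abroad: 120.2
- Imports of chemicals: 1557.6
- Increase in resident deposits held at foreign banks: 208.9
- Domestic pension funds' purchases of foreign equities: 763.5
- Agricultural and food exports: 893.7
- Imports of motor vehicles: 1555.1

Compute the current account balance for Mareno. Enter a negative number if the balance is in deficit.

5655.3

Goods: 671.4 - 1557.6 + 4847.6 + 373.3 + 1221.0 - 1555.1 + 893.7 = 4894.3
Services: 624.9 - 371.4 = 253.5
Primary income: 120.2 - 496.7 + 378.3 + 434.4 = 436.2
Secondary income: 119.8 - 48.5 = 71.3
Current account = 4894.3 + 253.5 + 436.2 + 71.3 = 5655.3
(Excluded from the current account — financial account: foreign purchases of equities on the domestic stock exchange 999.9, purchases of foreign government bonds by domestic residents 398.7, sale of domestic government bonds to non-residents 763.5, increase in resident deposits held at foreign banks 208.9, domestic pension funds' purchases of foreign equities 763.5.)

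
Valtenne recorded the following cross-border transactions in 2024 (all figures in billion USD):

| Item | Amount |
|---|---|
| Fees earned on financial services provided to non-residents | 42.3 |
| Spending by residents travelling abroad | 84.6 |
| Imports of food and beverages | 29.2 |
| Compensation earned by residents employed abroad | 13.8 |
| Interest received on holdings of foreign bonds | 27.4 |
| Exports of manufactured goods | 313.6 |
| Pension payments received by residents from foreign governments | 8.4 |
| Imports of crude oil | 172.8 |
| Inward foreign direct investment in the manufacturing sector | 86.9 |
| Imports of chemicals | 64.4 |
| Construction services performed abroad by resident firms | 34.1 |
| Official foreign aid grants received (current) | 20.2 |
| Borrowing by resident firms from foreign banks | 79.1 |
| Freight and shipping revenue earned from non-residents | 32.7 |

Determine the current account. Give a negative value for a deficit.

Goods: -29.2 - 172.8 - 64.4 + 313.6 = 47.2
Services: -84.6 + 32.7 + 42.3 + 34.1 = 24.5
Primary income: 27.4 + 13.8 = 41.2
Secondary income: 8.4 + 20.2 = 28.6
Current account = 47.2 + 24.5 + 41.2 + 28.6 = 141.5
(Excluded from the current account — financial account: inward foreign direct investment in the manufacturing sector 86.9, borrowing by resident firms from foreign banks 79.1.)

141.5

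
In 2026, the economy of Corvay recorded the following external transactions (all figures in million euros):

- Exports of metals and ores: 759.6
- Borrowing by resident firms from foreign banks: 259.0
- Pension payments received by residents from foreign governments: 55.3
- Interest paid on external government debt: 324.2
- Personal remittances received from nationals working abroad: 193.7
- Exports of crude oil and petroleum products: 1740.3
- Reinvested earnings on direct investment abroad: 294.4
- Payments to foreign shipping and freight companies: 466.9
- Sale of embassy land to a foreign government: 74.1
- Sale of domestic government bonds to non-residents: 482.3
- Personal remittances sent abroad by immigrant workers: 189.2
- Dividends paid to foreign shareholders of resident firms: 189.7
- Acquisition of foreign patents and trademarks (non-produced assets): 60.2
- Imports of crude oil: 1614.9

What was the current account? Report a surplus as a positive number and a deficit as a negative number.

Goods: 759.6 + 1740.3 - 1614.9 = 885.0
Services: -466.9
Primary income: -189.7 + 294.4 - 324.2 = -219.5
Secondary income: -189.2 + 55.3 + 193.7 = 59.8
Current account = 885.0 + (-466.9) + (-219.5) + 59.8 = 258.4
(Excluded from the current account — financial account: borrowing by resident firms from foreign banks 259.0, sale of domestic government bonds to non-residents 482.3; capital account: sale of embassy land to a foreign government 74.1, acquisition of foreign patents and trademarks (non-produced assets) 60.2.)

258.4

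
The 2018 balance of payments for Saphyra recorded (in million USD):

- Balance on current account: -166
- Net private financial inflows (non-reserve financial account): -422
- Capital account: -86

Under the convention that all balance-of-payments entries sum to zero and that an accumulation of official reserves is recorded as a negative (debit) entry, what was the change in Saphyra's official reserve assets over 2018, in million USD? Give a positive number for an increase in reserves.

Official reserve transactions balance = -((-166) + (-86) + (-422)) = 674
An accumulation of reserves is recorded as a debit (negative entry), so the change in the stock of reserves is the negative of that balance.
Change in official reserves = -(674) = -674

-674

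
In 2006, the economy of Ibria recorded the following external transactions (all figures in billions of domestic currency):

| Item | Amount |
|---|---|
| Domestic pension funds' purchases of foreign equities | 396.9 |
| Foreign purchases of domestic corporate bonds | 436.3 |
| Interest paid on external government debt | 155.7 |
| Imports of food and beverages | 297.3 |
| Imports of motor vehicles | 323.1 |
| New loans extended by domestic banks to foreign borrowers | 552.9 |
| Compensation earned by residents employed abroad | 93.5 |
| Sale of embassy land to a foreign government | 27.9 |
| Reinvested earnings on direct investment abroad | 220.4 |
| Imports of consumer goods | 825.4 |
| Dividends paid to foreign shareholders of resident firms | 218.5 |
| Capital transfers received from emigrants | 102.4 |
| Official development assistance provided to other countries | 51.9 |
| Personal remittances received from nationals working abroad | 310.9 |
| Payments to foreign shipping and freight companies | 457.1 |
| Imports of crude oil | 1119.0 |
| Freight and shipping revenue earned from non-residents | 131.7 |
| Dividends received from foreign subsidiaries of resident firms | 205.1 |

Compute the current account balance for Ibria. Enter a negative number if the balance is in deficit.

-2486.4

Goods: -1119.0 - 323.1 - 825.4 - 297.3 = -2564.8
Services: 131.7 - 457.1 = -325.4
Primary income: -218.5 + 93.5 + 205.1 + 220.4 - 155.7 = 144.8
Secondary income: 310.9 - 51.9 = 259.0
Current account = (-2564.8) + (-325.4) + 144.8 + 259.0 = -2486.4
(Excluded from the current account — financial account: domestic pension funds' purchases of foreign equities 396.9, foreign purchases of domestic corporate bonds 436.3, new loans extended by domestic banks to foreign borrowers 552.9; capital account: sale of embassy land to a foreign government 27.9, capital transfers received from emigrants 102.4.)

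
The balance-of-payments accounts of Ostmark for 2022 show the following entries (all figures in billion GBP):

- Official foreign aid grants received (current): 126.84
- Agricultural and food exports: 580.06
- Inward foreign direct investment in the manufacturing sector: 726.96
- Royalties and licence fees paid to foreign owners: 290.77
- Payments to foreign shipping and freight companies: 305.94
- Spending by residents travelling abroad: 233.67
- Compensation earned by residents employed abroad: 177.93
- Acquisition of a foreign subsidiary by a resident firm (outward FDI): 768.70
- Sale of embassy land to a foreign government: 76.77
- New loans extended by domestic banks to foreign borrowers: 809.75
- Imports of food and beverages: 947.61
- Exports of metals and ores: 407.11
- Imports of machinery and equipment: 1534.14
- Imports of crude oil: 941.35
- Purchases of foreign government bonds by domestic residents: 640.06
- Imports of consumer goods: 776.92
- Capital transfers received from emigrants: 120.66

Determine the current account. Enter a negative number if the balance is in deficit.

-3738.46

Goods: -1534.14 - 776.92 - 941.35 + 407.11 + 580.06 - 947.61 = -3212.85
Services: -233.67 - 305.94 - 290.77 = -830.38
Primary income: 177.93
Secondary income: 126.84
Current account = (-3212.85) + (-830.38) + 177.93 + 126.84 = -3738.46
(Excluded from the current account — financial account: inward foreign direct investment in the manufacturing sector 726.96, acquisition of a foreign subsidiary by a resident firm (outward FDI) 768.70, new loans extended by domestic banks to foreign borrowers 809.75, purchases of foreign government bonds by domestic residents 640.06; capital account: sale of embassy land to a foreign government 76.77, capital transfers received from emigrants 120.66.)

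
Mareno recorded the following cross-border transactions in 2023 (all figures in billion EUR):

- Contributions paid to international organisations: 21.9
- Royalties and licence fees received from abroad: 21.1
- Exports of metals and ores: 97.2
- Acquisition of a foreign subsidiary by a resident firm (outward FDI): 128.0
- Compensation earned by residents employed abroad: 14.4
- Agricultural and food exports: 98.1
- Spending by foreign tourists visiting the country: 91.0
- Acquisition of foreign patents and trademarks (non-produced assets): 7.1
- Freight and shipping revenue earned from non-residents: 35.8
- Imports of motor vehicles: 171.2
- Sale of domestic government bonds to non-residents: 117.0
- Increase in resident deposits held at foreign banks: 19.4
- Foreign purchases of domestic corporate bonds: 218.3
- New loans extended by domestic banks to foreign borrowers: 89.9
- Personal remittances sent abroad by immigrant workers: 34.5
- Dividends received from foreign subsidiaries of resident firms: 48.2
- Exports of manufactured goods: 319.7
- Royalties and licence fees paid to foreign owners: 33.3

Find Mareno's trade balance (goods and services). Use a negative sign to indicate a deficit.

Goods: 98.1 + 97.2 + 319.7 - 171.2 = 343.8
Services: -33.3 + 21.1 + 35.8 + 91.0 = 114.6
Trade balance = 343.8 + 114.6 = 458.4
(Excluded from the trade balance — secondary income: contributions paid to international organisations 21.9, personal remittances sent abroad by immigrant workers 34.5; financial account: acquisition of a foreign subsidiary by a resident firm (outward FDI) 128.0, sale of domestic government bonds to non-residents 117.0, increase in resident deposits held at foreign banks 19.4, foreign purchases of domestic corporate bonds 218.3, new loans extended by domestic banks to foreign borrowers 89.9; primary income: compensation earned by residents employed abroad 14.4, dividends received from foreign subsidiaries of resident firms 48.2; capital account: acquisition of foreign patents and trademarks (non-produced assets) 7.1.)

458.4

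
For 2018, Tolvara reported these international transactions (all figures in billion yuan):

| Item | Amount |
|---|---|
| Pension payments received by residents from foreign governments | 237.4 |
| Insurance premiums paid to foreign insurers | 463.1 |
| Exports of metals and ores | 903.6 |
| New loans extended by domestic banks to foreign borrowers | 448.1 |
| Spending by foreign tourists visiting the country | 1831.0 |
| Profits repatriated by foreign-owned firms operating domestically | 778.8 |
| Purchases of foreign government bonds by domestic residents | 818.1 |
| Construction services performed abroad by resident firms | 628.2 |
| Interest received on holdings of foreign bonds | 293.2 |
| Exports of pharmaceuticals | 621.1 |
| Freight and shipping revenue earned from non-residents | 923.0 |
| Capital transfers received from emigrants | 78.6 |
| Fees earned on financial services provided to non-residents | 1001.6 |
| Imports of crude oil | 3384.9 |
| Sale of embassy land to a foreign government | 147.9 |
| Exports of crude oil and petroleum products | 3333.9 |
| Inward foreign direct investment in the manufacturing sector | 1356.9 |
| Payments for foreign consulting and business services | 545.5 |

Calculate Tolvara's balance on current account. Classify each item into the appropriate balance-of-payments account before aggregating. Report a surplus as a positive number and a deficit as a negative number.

Goods: 621.1 - 3384.9 + 3333.9 + 903.6 = 1473.7
Services: 628.2 - 545.5 + 923.0 + 1001.6 + 1831.0 - 463.1 = 3375.2
Primary income: -778.8 + 293.2 = -485.6
Secondary income: 237.4
Current account = 1473.7 + 3375.2 + (-485.6) + 237.4 = 4600.7
(Excluded from the current account — financial account: new loans extended by domestic banks to foreign borrowers 448.1, purchases of foreign government bonds by domestic residents 818.1, inward foreign direct investment in the manufacturing sector 1356.9; capital account: capital transfers received from emigrants 78.6, sale of embassy land to a foreign government 147.9.)

4600.7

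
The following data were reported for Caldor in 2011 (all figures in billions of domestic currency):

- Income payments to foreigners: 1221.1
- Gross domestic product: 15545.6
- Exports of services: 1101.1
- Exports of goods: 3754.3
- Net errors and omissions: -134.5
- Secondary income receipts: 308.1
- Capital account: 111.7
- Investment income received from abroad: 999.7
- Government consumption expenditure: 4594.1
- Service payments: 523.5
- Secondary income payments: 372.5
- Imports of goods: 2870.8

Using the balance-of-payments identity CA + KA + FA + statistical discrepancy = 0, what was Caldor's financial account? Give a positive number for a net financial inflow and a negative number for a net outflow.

-1152.5

Goods balance = 3754.3 - 2870.8 = 883.5
Services balance = 1101.1 - 523.5 = 577.6
Trade balance (goods + services) = 883.5 + 577.6 = 1461.1
Net primary income = 999.7 - 1221.1 = -221.4
Net secondary income = 308.1 - 372.5 = -64.4
Current account = 1461.1 + (-221.4) + (-64.4) = 1175.3
Financial account = -(1175.3 + 111.7 + (-134.5)) = -1152.5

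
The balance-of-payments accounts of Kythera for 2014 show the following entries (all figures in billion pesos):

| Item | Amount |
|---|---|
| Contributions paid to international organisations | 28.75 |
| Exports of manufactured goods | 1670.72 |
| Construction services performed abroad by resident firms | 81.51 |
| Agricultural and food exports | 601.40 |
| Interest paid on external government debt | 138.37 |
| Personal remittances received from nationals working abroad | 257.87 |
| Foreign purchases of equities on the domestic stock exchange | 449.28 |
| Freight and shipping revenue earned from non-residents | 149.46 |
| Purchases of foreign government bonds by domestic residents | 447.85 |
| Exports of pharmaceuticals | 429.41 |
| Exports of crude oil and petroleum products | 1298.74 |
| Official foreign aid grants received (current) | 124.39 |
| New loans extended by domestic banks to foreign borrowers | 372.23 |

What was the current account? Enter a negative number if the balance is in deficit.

Goods: 1670.72 + 1298.74 + 429.41 + 601.40 = 4000.27
Services: 81.51 + 149.46 = 230.97
Primary income: -138.37
Secondary income: -28.75 + 257.87 + 124.39 = 353.51
Current account = 4000.27 + 230.97 + (-138.37) + 353.51 = 4446.38
(Excluded from the current account — financial account: foreign purchases of equities on the domestic stock exchange 449.28, purchases of foreign government bonds by domestic residents 447.85, new loans extended by domestic banks to foreign borrowers 372.23.)

4446.38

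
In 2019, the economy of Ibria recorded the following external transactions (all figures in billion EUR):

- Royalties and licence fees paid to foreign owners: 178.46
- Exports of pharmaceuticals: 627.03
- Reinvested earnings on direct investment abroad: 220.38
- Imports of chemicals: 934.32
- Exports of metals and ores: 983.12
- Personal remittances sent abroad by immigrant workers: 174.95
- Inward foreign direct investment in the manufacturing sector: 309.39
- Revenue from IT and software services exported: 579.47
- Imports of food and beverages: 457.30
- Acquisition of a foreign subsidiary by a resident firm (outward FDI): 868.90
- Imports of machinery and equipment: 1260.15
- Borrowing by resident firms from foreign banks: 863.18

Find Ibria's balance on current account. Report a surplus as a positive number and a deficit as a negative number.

-595.18

Goods: 627.03 - 457.30 - 934.32 + 983.12 - 1260.15 = -1041.62
Services: -178.46 + 579.47 = 401.01
Primary income: 220.38
Secondary income: -174.95
Current account = (-1041.62) + 401.01 + 220.38 + (-174.95) = -595.18
(Excluded from the current account — financial account: inward foreign direct investment in the manufacturing sector 309.39, acquisition of a foreign subsidiary by a resident firm (outward FDI) 868.90, borrowing by resident firms from foreign banks 863.18.)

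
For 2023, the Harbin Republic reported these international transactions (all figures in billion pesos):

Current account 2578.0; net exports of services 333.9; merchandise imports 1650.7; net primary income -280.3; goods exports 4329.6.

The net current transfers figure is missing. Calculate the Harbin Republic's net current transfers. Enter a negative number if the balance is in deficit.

Current account = goods balance + services balance + net primary income + net secondary income
Sum of the known components = 2732.5
Net current transfers = CA - (known components) = 2578.0 - 2732.5 = -154.5

-154.5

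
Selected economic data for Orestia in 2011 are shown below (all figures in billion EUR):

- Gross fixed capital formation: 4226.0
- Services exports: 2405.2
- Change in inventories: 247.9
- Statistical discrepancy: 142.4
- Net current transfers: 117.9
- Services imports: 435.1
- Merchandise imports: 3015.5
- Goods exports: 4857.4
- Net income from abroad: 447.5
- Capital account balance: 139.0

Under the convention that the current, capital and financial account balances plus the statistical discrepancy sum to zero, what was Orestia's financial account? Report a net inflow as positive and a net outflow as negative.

Goods balance = 4857.4 - 3015.5 = 1841.9
Services balance = 2405.2 - 435.1 = 1970.1
Trade balance (goods + services) = 1841.9 + 1970.1 = 3812.0
Net primary income = 447.5
Net secondary income = 117.9
Current account = 3812.0 + 447.5 + 117.9 = 4377.4
Financial account = -(4377.4 + 139.0 + 142.4) = -4658.8

-4658.8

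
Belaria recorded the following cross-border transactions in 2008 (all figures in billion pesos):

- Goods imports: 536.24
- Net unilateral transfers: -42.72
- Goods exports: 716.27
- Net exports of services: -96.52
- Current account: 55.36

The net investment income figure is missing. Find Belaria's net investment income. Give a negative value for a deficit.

Current account = goods balance + services balance + net primary income + net secondary income
Sum of the known components = 40.79
Net investment income = CA - (known components) = 55.36 - 40.79 = 14.57

14.57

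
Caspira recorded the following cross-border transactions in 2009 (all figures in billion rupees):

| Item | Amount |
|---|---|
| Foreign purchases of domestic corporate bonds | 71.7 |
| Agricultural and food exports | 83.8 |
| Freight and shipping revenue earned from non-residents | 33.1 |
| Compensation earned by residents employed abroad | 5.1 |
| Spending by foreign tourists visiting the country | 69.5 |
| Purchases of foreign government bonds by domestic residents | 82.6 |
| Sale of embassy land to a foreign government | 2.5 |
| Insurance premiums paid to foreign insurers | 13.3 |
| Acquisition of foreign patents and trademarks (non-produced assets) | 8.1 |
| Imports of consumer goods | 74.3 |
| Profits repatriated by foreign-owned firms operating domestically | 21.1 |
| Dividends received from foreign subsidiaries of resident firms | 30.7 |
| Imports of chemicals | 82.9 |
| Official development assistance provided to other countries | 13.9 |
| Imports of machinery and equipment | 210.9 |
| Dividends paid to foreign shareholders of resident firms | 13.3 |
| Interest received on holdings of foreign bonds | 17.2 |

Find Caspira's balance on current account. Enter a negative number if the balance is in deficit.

-190.3

Goods: 83.8 - 210.9 - 82.9 - 74.3 = -284.3
Services: -13.3 + 69.5 + 33.1 = 89.3
Primary income: 5.1 + 30.7 - 21.1 + 17.2 - 13.3 = 18.6
Secondary income: -13.9
Current account = (-284.3) + 89.3 + 18.6 + (-13.9) = -190.3
(Excluded from the current account — financial account: foreign purchases of domestic corporate bonds 71.7, purchases of foreign government bonds by domestic residents 82.6; capital account: sale of embassy land to a foreign government 2.5, acquisition of foreign patents and trademarks (non-produced assets) 8.1.)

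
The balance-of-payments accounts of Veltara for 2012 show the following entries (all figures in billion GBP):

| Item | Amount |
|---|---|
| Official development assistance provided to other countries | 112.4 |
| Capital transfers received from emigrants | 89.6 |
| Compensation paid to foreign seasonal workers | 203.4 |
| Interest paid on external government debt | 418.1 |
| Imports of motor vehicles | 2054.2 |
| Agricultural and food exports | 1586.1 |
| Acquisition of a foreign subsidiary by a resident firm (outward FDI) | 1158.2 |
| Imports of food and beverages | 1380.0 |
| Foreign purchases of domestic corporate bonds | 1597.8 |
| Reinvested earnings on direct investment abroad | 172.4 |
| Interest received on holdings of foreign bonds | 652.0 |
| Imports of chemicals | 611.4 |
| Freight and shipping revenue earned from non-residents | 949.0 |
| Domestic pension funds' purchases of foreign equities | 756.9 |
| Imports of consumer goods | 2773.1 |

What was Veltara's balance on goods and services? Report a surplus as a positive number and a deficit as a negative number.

Goods: -2773.1 + 1586.1 - 2054.2 - 611.4 - 1380.0 = -5232.6
Services: 949.0
Trade balance = -5232.6 + 949.0 = -4283.6
(Excluded from the trade balance — secondary income: official development assistance provided to other countries 112.4; capital account: capital transfers received from emigrants 89.6; primary income: compensation paid to foreign seasonal workers 203.4, interest paid on external government debt 418.1, reinvested earnings on direct investment abroad 172.4, interest received on holdings of foreign bonds 652.0; financial account: acquisition of a foreign subsidiary by a resident firm (outward FDI) 1158.2, foreign purchases of domestic corporate bonds 1597.8, domestic pension funds' purchases of foreign equities 756.9.)

-4283.6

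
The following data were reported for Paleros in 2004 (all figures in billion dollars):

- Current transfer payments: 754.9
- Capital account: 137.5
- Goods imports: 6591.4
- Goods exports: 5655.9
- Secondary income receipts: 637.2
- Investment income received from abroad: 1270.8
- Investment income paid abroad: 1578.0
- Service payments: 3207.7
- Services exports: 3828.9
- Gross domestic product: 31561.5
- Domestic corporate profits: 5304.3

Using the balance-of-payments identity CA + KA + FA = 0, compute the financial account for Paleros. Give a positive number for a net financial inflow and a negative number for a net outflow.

601.7

Goods balance = 5655.9 - 6591.4 = -935.5
Services balance = 3828.9 - 3207.7 = 621.2
Trade balance (goods + services) = -935.5 + 621.2 = -314.3
Net primary income = 1270.8 - 1578.0 = -307.2
Net secondary income = 637.2 - 754.9 = -117.7
Current account = -314.3 + (-307.2) + (-117.7) = -739.2
Financial account = -(-739.2 + 137.5) = 601.7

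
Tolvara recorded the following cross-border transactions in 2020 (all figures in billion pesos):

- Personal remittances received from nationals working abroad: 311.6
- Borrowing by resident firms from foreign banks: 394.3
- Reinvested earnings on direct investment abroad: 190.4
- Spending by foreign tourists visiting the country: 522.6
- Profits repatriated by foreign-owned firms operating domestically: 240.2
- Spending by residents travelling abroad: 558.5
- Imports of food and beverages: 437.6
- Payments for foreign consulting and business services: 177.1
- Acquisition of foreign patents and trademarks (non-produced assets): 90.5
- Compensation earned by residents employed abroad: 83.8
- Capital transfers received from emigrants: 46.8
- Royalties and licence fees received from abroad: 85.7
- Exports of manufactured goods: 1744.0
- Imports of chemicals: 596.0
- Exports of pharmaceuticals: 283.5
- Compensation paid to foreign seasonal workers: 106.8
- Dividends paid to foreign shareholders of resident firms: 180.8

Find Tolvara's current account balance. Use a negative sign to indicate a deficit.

924.6

Goods: 283.5 + 1744.0 - 437.6 - 596.0 = 993.9
Services: 522.6 - 558.5 - 177.1 + 85.7 = -127.3
Primary income: -180.8 - 240.2 + 83.8 - 106.8 + 190.4 = -253.6
Secondary income: 311.6
Current account = 993.9 + (-127.3) + (-253.6) + 311.6 = 924.6
(Excluded from the current account — financial account: borrowing by resident firms from foreign banks 394.3; capital account: acquisition of foreign patents and trademarks (non-produced assets) 90.5, capital transfers received from emigrants 46.8.)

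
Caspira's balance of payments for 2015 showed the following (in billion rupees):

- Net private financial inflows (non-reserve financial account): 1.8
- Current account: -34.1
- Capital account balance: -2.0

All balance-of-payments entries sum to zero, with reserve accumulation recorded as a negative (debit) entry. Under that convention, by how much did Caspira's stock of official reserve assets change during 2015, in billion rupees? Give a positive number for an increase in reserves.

Official reserve transactions balance = -((-34.1) + (-2.0) + 1.8) = 34.3
An accumulation of reserves is recorded as a debit (negative entry), so the change in the stock of reserves is the negative of that balance.
Change in official reserves = -(34.3) = -34.3

-34.3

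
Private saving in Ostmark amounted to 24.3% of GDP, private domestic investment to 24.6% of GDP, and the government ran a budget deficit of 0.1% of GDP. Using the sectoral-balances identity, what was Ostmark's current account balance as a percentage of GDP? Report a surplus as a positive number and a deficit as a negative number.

-0.4

By the sectoral-balances identity, CA = (S_private - I) + (T - G).
Private balance = 24.3 - 24.6 = -0.3
Government balance (T - G) = -0.1
CA = -0.3 + (-0.1) = -0.4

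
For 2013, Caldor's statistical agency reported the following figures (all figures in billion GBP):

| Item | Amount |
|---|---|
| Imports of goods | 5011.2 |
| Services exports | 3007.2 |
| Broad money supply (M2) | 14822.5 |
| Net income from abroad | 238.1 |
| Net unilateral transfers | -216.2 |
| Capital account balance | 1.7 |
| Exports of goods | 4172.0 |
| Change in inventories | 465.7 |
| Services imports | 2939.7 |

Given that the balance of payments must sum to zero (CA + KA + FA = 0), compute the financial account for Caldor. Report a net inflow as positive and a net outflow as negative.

Goods balance = 4172.0 - 5011.2 = -839.2
Services balance = 3007.2 - 2939.7 = 67.5
Trade balance (goods + services) = -839.2 + 67.5 = -771.7
Net primary income = 238.1
Net secondary income = -216.2
Current account = -771.7 + 238.1 + (-216.2) = -749.8
Financial account = -(-749.8 + 1.7) = 748.1

748.1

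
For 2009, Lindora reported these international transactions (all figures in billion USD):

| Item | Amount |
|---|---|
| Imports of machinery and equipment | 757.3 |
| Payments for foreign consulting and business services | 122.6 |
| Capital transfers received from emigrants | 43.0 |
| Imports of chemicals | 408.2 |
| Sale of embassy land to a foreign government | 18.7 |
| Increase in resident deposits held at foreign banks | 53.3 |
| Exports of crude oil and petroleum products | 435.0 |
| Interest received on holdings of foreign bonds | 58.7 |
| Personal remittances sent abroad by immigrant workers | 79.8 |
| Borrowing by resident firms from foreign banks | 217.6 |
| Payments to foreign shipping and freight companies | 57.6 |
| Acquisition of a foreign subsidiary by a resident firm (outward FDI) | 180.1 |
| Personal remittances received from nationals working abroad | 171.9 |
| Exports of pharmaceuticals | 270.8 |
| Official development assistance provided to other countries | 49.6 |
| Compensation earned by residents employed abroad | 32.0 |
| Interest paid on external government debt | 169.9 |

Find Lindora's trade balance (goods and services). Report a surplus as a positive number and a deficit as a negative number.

-639.9

Goods: -757.3 + 435.0 + 270.8 - 408.2 = -459.7
Services: -57.6 - 122.6 = -180.2
Trade balance = -459.7 + (-180.2) = -639.9
(Excluded from the trade balance — capital account: capital transfers received from emigrants 43.0, sale of embassy land to a foreign government 18.7; financial account: increase in resident deposits held at foreign banks 53.3, borrowing by resident firms from foreign banks 217.6, acquisition of a foreign subsidiary by a resident firm (outward FDI) 180.1; primary income: interest received on holdings of foreign bonds 58.7, compensation earned by residents employed abroad 32.0, interest paid on external government debt 169.9; secondary income: personal remittances sent abroad by immigrant workers 79.8, personal remittances received from nationals working abroad 171.9, official development assistance provided to other countries 49.6.)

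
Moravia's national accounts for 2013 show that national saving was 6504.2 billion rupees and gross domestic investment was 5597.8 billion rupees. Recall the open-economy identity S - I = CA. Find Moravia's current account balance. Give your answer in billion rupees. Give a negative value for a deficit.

906.4

S - I = CA (net lending to the rest of the world).
CA = S - I = 6504.2 - 5597.8 = 906.4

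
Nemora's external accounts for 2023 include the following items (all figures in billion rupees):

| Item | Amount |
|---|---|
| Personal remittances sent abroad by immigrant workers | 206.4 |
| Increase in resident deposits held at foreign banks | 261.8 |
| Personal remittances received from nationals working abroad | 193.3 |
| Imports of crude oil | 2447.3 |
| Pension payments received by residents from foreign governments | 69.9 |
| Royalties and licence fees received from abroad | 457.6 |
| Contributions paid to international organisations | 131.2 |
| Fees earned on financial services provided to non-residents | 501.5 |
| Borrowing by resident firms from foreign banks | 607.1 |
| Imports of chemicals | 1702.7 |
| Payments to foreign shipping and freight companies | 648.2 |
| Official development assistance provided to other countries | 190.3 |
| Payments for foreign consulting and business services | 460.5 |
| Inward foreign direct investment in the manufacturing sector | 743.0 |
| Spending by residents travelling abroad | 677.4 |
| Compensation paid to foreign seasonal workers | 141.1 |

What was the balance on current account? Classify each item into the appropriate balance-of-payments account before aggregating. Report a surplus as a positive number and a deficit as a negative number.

Goods: -2447.3 - 1702.7 = -4150.0
Services: -460.5 + 501.5 + 457.6 - 677.4 - 648.2 = -827.0
Primary income: -141.1
Secondary income: -206.4 + 193.3 - 190.3 - 131.2 + 69.9 = -264.7
Current account = (-4150.0) + (-827.0) + (-141.1) + (-264.7) = -5382.8
(Excluded from the current account — financial account: increase in resident deposits held at foreign banks 261.8, borrowing by resident firms from foreign banks 607.1, inward foreign direct investment in the manufacturing sector 743.0.)

-5382.8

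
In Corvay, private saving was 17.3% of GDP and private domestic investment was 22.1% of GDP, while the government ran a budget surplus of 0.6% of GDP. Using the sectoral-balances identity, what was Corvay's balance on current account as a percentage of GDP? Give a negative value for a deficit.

-4.2

By the sectoral-balances identity, CA = (S_private - I) + (T - G).
Private balance = 17.3 - 22.1 = -4.8
Government balance (T - G) = 0.6
CA = -4.8 + 0.6 = -4.2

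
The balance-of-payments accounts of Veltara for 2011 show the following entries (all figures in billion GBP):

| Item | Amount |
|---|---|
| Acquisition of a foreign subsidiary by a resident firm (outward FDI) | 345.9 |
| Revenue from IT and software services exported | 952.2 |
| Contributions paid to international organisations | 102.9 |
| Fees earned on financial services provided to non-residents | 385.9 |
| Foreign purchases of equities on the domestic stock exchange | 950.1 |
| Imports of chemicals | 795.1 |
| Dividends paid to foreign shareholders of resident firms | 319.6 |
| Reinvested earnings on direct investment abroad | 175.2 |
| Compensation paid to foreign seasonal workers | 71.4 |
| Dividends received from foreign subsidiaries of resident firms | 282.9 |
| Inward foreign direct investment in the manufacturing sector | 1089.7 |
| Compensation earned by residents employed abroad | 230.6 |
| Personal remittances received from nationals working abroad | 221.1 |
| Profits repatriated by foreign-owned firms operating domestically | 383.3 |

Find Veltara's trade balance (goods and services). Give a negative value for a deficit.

Goods: -795.1
Services: 952.2 + 385.9 = 1338.1
Trade balance = -795.1 + 1338.1 = 543.0
(Excluded from the trade balance — financial account: acquisition of a foreign subsidiary by a resident firm (outward FDI) 345.9, foreign purchases of equities on the domestic stock exchange 950.1, inward foreign direct investment in the manufacturing sector 1089.7; secondary income: contributions paid to international organisations 102.9, personal remittances received from nationals working abroad 221.1; primary income: dividends paid to foreign shareholders of resident firms 319.6, reinvested earnings on direct investment abroad 175.2, compensation paid to foreign seasonal workers 71.4, dividends received from foreign subsidiaries of resident firms 282.9, compensation earned by residents employed abroad 230.6, profits repatriated by foreign-owned firms operating domestically 383.3.)

543.0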